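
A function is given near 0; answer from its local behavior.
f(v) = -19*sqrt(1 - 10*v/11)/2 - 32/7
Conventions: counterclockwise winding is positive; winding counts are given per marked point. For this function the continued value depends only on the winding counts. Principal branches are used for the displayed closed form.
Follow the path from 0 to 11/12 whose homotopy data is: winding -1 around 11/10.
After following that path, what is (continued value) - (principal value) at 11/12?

The rational part is single-valued and drops out of the difference; each branch term changes only by its own monodromy.
(-19/2)*sqrt(1 - v/(11/10)): winding -1 is odd, the square root flips sign, contributing -2*(-19/2)*sqrt(1 - (11/12)/(11/10)) = -2*(-19/2)*sqrt(1/6) = (19/6)*sqrt(6).
Summing the contributions at v = 11/12 gives (19/6)*sqrt(6).

Continued minus principal equals (19/6)*sqrt(6).


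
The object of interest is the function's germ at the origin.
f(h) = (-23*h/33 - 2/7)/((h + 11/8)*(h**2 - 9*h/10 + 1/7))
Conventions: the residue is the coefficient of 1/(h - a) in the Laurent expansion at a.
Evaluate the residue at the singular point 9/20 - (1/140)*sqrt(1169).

The factor h**2 - 9*h/10 + 1/7 splits as (h - a)(h - a') with a = 9/20 - (1/140)*sqrt(1169), a' = 9/20 + (1/140)*sqrt(1169). At the order-1 pole a set g(h) = (h - a)*f(h) = [(-23*h/33 - 2/7)/(h + 11/8)] / (h - a').
Simple pole: residue = g(a) at a = 9/20 - (1/140)*sqrt(1169), which is -2260/21981 + (777820/40379097)*sqrt(1169).

The residue is -2260/21981 + (777820/40379097)*sqrt(1169).


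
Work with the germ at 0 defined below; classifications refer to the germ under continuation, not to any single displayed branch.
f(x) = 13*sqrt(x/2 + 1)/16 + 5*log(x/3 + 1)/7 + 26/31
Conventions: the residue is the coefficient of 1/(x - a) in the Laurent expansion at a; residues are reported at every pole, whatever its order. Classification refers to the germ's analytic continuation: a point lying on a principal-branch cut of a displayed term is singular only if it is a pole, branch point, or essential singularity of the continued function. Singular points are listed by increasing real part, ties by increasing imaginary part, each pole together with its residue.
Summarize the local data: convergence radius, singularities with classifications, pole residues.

Radius of convergence at 0: 2.
At -3: a logarithmic branch point.
At -2: an algebraic (square-root) branch point.

Branch term (5/7)*log(1 - x/(-3)): its argument vanishes at x = -3, a logarithmic branch point, modulus 3.
Branch term (13/16)*sqrt(1 - x/(-2)): its argument vanishes at x = -2, a square-root branch point, modulus 2.
The radius of convergence is the smallest modulus among the singular points: 2.
List the singular points by increasing real part (a conjugate pair: the negative imaginary part first).


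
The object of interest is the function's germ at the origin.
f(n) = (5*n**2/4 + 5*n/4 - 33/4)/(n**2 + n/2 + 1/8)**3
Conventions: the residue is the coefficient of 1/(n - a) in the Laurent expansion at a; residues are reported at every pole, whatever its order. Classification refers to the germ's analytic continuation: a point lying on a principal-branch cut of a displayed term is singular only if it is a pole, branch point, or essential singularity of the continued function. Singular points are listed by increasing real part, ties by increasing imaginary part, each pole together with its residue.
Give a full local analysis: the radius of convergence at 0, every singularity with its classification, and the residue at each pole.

Radius of convergence at 0: (1/4)*sqrt(2).
At (-1/4) - (1/4)*i: a pole of order 3; residue -(1624)*i.
At (-1/4) + (1/4)*i: a pole of order 3; residue (1624)*i.

Denominator factor (n**2 + n/2 + 1/8)^3: discriminant -1/4, complex-conjugate roots (-1/4) + (1/4)*i and (-1/4) - (1/4)*i; poles of order 3, moduli (1/4)*sqrt(2) and (1/4)*sqrt(2).
The radius of convergence is the smallest modulus among the singular points: (1/4)*sqrt(2).
The factor n**2 + n/2 + 1/8 splits as (n - a)(n - a') with a = (-1/4) - (1/4)*i, a' = (-1/4) + (1/4)*i. At the order-3 pole a set g(n) = (n - a)^3*f(n) = [5*n**2/4 + 5*n/4 - 33/4] / (n - a')^3.
Order-3 pole: residue = g''(a)/2; g''((-1/4) - (1/4)*i) = -(3248)*i, so the residue is -(1624)*i.
The factor n**2 + n/2 + 1/8 splits as (n - a)(n - a') with a = (-1/4) + (1/4)*i, a' = (-1/4) - (1/4)*i. At the order-3 pole a set g(n) = (n - a)^3*f(n) = [5*n**2/4 + 5*n/4 - 33/4] / (n - a')^3.
Order-3 pole: residue = g''(a)/2; g''((-1/4) + (1/4)*i) = (3248)*i, so the residue is (1624)*i.
List the singular points by increasing real part (a conjugate pair: the negative imaginary part first).


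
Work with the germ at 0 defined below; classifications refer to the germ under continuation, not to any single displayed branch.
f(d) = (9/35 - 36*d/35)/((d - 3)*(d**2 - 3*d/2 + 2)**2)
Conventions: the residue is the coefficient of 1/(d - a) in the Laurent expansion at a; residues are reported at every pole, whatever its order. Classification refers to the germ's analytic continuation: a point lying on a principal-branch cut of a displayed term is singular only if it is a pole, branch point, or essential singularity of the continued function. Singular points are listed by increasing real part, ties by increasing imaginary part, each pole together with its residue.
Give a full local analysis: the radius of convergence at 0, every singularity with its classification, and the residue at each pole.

Radius of convergence at 0: sqrt(2).
At (3/4) - ((1/4)*sqrt(23))*i: a pole of order 2; residue (198/5915) + ((36306/3129035)*sqrt(23))*i.
At (3/4) + ((1/4)*sqrt(23))*i: a pole of order 2; residue (198/5915) - ((36306/3129035)*sqrt(23))*i.
At 3: a pole of order 1; residue -396/5915.

Denominator factor (d - 3): pole of order 1 at 3, modulus 3.
Denominator factor (d**2 - 3*d/2 + 2)^2: discriminant -23/4, complex-conjugate roots (3/4) + ((1/4)*sqrt(23))*i and (3/4) - ((1/4)*sqrt(23))*i; poles of order 2, moduli sqrt(2) and sqrt(2).
The radius of convergence is the smallest modulus among the singular points: sqrt(2).
The factor d**2 - 3*d/2 + 2 splits as (d - a)(d - a') with a = (3/4) - ((1/4)*sqrt(23))*i, a' = (3/4) + ((1/4)*sqrt(23))*i. At the order-2 pole a set g(d) = (d - a)^2*f(d) = [(9/35 - 36*d/35)/(d - 3)] / (d - a')^2.
Order-2 pole: residue = g'(a); g'((3/4) - ((1/4)*sqrt(23))*i) = (198/5915) + ((36306/3129035)*sqrt(23))*i, so the residue is (198/5915) + ((36306/3129035)*sqrt(23))*i.
The factor d**2 - 3*d/2 + 2 splits as (d - a)(d - a') with a = (3/4) + ((1/4)*sqrt(23))*i, a' = (3/4) - ((1/4)*sqrt(23))*i. At the order-2 pole a set g(d) = (d - a)^2*f(d) = [(9/35 - 36*d/35)/(d - 3)] / (d - a')^2.
Order-2 pole: residue = g'(a); g'((3/4) + ((1/4)*sqrt(23))*i) = (198/5915) - ((36306/3129035)*sqrt(23))*i, so the residue is (198/5915) - ((36306/3129035)*sqrt(23))*i.
At the order-1 pole 3 set g(d) = (d - (3))*f(d) = (9/35 - 36*d/35)/(d**2 - 3*d/2 + 2)**2.
Simple pole: residue = g(a) at a = 3, which is -396/5915.
List the singular points by increasing real part (a conjugate pair: the negative imaginary part first).


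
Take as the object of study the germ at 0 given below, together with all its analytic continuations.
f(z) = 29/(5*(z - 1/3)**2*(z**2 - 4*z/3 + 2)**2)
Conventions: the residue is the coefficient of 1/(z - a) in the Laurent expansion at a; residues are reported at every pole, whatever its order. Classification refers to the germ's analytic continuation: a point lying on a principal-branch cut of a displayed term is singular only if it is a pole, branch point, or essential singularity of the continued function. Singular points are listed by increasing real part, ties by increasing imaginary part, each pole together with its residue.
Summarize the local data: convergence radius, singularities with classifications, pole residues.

Denominator factor (z - 1/3)^2: pole of order 2 at 1/3, modulus 1/3.
Denominator factor (z**2 - 4*z/3 + 2)^2: discriminant -56/9, complex-conjugate roots (2/3) + ((1/3)*sqrt(14))*i and (2/3) - ((1/3)*sqrt(14))*i; poles of order 2, moduli sqrt(2) and sqrt(2).
The radius of convergence is the smallest modulus among the singular points: 1/3.
At the order-2 pole 1/3 set g(z) = (z - (1/3))^2*f(z) = 29/(5*(z**2 - 4*z/3 + 2)**2).
Order-2 pole: residue = g'(a); g'(1/3) = 1044/625, so the residue is 1044/625.
The factor z**2 - 4*z/3 + 2 splits as (z - a)(z - a') with a = (2/3) - ((1/3)*sqrt(14))*i, a' = (2/3) + ((1/3)*sqrt(14))*i. At the order-2 pole a set g(z) = (z - a)^2*f(z) = [29/(5*(z - 1/3)**2)] / (z - a')^2.
Order-2 pole: residue = g'(a); g'((2/3) - ((1/3)*sqrt(14))*i) = (-522/625) - ((131283/490000)*sqrt(14))*i, so the residue is (-522/625) - ((131283/490000)*sqrt(14))*i.
The factor z**2 - 4*z/3 + 2 splits as (z - a)(z - a') with a = (2/3) + ((1/3)*sqrt(14))*i, a' = (2/3) - ((1/3)*sqrt(14))*i. At the order-2 pole a set g(z) = (z - a)^2*f(z) = [29/(5*(z - 1/3)**2)] / (z - a')^2.
Order-2 pole: residue = g'(a); g'((2/3) + ((1/3)*sqrt(14))*i) = (-522/625) + ((131283/490000)*sqrt(14))*i, so the residue is (-522/625) + ((131283/490000)*sqrt(14))*i.
List the singular points by increasing real part (a conjugate pair: the negative imaginary part first).

Radius of convergence at 0: 1/3.
At 1/3: a pole of order 2; residue 1044/625.
At (2/3) - ((1/3)*sqrt(14))*i: a pole of order 2; residue (-522/625) - ((131283/490000)*sqrt(14))*i.
At (2/3) + ((1/3)*sqrt(14))*i: a pole of order 2; residue (-522/625) + ((131283/490000)*sqrt(14))*i.


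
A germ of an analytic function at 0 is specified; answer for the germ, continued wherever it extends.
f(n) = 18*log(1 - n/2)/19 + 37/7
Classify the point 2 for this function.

The term (18/19)*log(1 - n/(2)) has argument 1 - 2/(2) = 0 at 2: a logarithmic (infinitely-sheeted) branch point; the remaining terms are analytic or single-valued there.

The point is a logarithmic branch point.


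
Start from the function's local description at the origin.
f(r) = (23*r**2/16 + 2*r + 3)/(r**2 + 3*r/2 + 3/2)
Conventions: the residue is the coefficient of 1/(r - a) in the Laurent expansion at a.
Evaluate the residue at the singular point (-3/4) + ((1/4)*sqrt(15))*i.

The residue is (-5/64) - ((41/320)*sqrt(15))*i.

The factor r**2 + 3*r/2 + 3/2 splits as (r - a)(r - a') with a = (-3/4) + ((1/4)*sqrt(15))*i, a' = (-3/4) - ((1/4)*sqrt(15))*i. At the order-1 pole a set g(r) = (r - a)*f(r) = [23*r**2/16 + 2*r + 3] / (r - a').
Simple pole: residue = g(a) at a = (-3/4) + ((1/4)*sqrt(15))*i, which is (-5/64) - ((41/320)*sqrt(15))*i.


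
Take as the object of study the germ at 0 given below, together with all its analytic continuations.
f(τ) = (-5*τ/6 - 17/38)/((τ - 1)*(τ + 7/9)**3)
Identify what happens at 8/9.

The point is a regular point.

Denominator factors: τ - 1 = -1/9 at τ = 8/9; τ + 7/9 = 5/3 at τ = 8/9 — none vanishes.
So the germ continues analytically to 8/9.


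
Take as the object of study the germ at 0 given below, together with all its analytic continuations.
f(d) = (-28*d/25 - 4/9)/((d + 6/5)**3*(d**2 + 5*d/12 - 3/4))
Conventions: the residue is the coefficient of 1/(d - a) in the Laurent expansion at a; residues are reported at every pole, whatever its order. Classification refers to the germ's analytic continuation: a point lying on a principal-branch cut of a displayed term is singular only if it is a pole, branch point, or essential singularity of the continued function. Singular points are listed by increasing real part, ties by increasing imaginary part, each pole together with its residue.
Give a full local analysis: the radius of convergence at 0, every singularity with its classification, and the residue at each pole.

Denominator factor (d**2 + 5*d/12 - 3/4): discriminant 457/144, real irrational roots -5/24 + (1/24)*sqrt(457) and -5/24 - (1/24)*sqrt(457); poles of order 1, moduli -5/24 + (1/24)*sqrt(457) and 5/24 + (1/24)*sqrt(457).
Denominator factor (d + 6/5)^3: pole of order 3 at -6/5, modulus 6/5.
The radius of convergence is the smallest modulus among the singular points: -5/24 + (1/24)*sqrt(457).
At the order-3 pole -6/5 set g(d) = (d - (-6/5))^3*f(d) = (-28*d/25 - 4/9)/(d**2 + 5*d/12 - 3/4).
Order-3 pole: residue = g''(a)/2; g''(-6/5) = 477176320/555579, so the residue is 238588160/555579.
The factor d**2 + 5*d/12 - 3/4 splits as (d - a)(d - a') with a = -5/24 - (1/24)*sqrt(457), a' = -5/24 + (1/24)*sqrt(457). At the order-1 pole a set g(d) = (d - a)*f(d) = [(-28*d/25 - 4/9)/(d + 6/5)**3] / (d - a').
Simple pole: residue = g(a) at a = -5/24 - (1/24)*sqrt(457), which is -119294080/555579 - (2549008000/253899603)*sqrt(457).
The factor d**2 + 5*d/12 - 3/4 splits as (d - a)(d - a') with a = -5/24 + (1/24)*sqrt(457), a' = -5/24 - (1/24)*sqrt(457). At the order-1 pole a set g(d) = (d - a)*f(d) = [(-28*d/25 - 4/9)/(d + 6/5)**3] / (d - a').
Simple pole: residue = g(a) at a = -5/24 + (1/24)*sqrt(457), which is -119294080/555579 + (2549008000/253899603)*sqrt(457).
List the singular points by increasing real part (a conjugate pair: the negative imaginary part first).

Radius of convergence at 0: -5/24 + (1/24)*sqrt(457).
At -6/5: a pole of order 3; residue 238588160/555579.
At -5/24 - (1/24)*sqrt(457): a pole of order 1; residue -119294080/555579 - (2549008000/253899603)*sqrt(457).
At -5/24 + (1/24)*sqrt(457): a pole of order 1; residue -119294080/555579 + (2549008000/253899603)*sqrt(457).


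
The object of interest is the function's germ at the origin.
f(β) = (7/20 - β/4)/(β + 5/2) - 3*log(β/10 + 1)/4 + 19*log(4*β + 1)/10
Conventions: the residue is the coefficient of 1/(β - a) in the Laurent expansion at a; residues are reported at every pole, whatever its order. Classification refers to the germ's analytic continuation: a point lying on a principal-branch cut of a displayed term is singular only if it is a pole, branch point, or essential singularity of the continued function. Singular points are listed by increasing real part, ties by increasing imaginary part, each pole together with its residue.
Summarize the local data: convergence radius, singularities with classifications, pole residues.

Radius of convergence at 0: 1/4.
At -10: a logarithmic branch point.
At -5/2: a pole of order 1; residue 39/40.
At -1/4: a logarithmic branch point.

Denominator factor (β + 5/2): pole of order 1 at -5/2, modulus 5/2.
Branch term (-3/4)*log(1 - β/(-10)): its argument vanishes at β = -10, a logarithmic branch point, modulus 10.
Branch term (19/10)*log(1 - β/(-1/4)): its argument vanishes at β = -1/4, a logarithmic branch point, modulus 1/4.
The radius of convergence is the smallest modulus among the singular points: 1/4.
The branch terms are analytic at -5/2 and contribute nothing to the residue; only the rational part matters.
At the order-1 pole -5/2 set g(β) = (β - (-5/2))*(rational part) = 7/20 - β/4.
Simple pole: residue = g(a) at a = -5/2, which is 39/40.
List the singular points by increasing real part (a conjugate pair: the negative imaginary part first).


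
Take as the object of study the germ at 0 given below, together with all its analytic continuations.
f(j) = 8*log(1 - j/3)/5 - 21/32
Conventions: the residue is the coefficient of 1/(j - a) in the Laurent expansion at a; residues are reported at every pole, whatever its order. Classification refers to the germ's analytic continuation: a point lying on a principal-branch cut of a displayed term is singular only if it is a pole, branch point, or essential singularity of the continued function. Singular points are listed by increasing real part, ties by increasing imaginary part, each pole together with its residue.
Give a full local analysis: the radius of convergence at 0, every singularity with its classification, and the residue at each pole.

Branch term (8/5)*log(1 - j/(3)): its argument vanishes at j = 3, a logarithmic branch point, modulus 3.
The radius of convergence is the smallest modulus among the singular points: 3.

Radius of convergence at 0: 3.
At 3: a logarithmic branch point.


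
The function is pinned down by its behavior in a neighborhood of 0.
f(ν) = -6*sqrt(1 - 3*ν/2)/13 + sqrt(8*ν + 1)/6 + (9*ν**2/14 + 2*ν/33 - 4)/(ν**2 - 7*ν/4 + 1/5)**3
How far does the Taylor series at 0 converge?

Denominator factor (ν**2 - 7*ν/4 + 1/5)^3: discriminant 181/80, real irrational roots 7/8 + (1/40)*sqrt(905) and 7/8 - (1/40)*sqrt(905); poles of order 3, moduli 7/8 + (1/40)*sqrt(905) and 7/8 - (1/40)*sqrt(905).
Branch term (-6/13)*sqrt(1 - ν/(2/3)): its argument vanishes at ν = 2/3, a square-root branch point, modulus 2/3.
Branch term (1/6)*sqrt(1 - ν/(-1/8)): its argument vanishes at ν = -1/8, a square-root branch point, modulus 1/8.
The radius of convergence is the smallest modulus among the singular points: 7/8 - (1/40)*sqrt(905).

The radius of convergence is 7/8 - (1/40)*sqrt(905).


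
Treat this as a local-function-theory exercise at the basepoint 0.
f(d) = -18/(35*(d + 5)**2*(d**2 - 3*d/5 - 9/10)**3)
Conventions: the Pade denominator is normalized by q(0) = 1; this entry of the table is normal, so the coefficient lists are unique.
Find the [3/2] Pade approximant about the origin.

Taylor coefficients needed (expand at 0): a_0 = 16/567, a_1 = -64/945, a_2 = 2768/14175, a_3 = -784288/1913625, a_4 = 1658768/1913625, a_5 = -34087168/20503125.
Write the denominator as Q(d) = 1 + q1*d + q2*d^2. Requiring Q*f - P = O(d^6) with deg P <= 3 kills the coefficients of d^4..d^5 in Q*f:
  d^4: a_4 + q1*a_3 + q2*a_2 = 0, i.e. 1658768/1913625 + (-784288/1913625)*q1 + (2768/14175)*q2 = 0.
  d^5: a_5 + q1*a_4 + q2*a_3 = 0, i.e. -34087168/20503125 + (1658768/1913625)*q1 + (-784288/1913625)*q2 = 0.
Solving this linear system: q1 = -2189462818/92592955, q2 = -75094719227/1388894325.
The numerator is Q*f truncated at degree 3: P0 = a_0 = 16/567; P1 = a_1 + q1*a_0 = -7717394912/10500041097; P2 = a_2 + q1*a_1 + q2*a_0 = 8535738208/31500123291; P3 = a_3 + q1*a_2 + q2*a_1 = -387135416320/283501109619.

The Pade approximant has numerator coefficients [16/567, -7717394912/10500041097, 8535738208/31500123291, -387135416320/283501109619]; denominator coefficients [1, -2189462818/92592955, -75094719227/1388894325].


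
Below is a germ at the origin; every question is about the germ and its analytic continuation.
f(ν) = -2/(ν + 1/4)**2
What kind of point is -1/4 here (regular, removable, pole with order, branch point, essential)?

The denominator factor ν + 1/4 vanishes at -1/4 and appears to the power 2; the numerator there equals -2, nonzero, and no other factor vanishes.
Hence a pole whose order is the multiplicity, 2.

The point is a pole of order 2.


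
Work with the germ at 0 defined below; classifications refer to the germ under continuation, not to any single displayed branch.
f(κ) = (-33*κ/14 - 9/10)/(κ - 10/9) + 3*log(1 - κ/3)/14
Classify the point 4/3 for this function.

The point is a regular point.

Denominator factors: κ - 10/9 = 2/9 at κ = 4/3 — none vanishes.
Branch term log(1 - κ/(3)): argument at 4/3 is 5/9, nonzero, so 4/3 is not its branch point (a point on a principal cut is still regular for the continued germ).
So the germ continues analytically to 4/3.


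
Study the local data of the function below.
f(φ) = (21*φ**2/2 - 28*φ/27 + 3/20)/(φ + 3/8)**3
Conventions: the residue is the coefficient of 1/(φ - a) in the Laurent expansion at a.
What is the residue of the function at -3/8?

At the order-3 pole -3/8 set g(φ) = (φ - (-3/8))^3*f(φ) = 21*φ**2/2 - 28*φ/27 + 3/20.
Order-3 pole: residue = g''(a)/2; g''(-3/8) = 21, so the residue is 21/2.

The residue is 21/2.


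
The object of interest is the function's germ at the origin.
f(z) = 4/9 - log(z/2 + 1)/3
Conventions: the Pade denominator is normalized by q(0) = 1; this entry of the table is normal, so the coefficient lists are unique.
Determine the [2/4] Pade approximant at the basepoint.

The Pade approximant has numerator coefficients [4/9, 83/918, -179/6120]; denominator coefficients [1, 59/102, 39/680, -1/680, 7/16320].

Taylor coefficients needed (expand at 0): a_0 = 4/9, a_1 = -1/6, a_2 = 1/24, a_3 = -1/72, a_4 = 1/192, a_5 = -1/480, a_6 = 1/1152.
Write the denominator as Q(z) = 1 + q1*z + q2*z^2 + q3*z^3 + q4*z^4. Requiring Q*f - P = O(z^7) with deg P <= 2 kills the coefficients of z^3..z^6 in Q*f:
  z^3: a_3 + q1*a_2 + q2*a_1 + q3*a_0 = 0, i.e. -1/72 + (1/24)*q1 + (-1/6)*q2 + (4/9)*q3 = 0.
  z^4: a_4 + q1*a_3 + q2*a_2 + q3*a_1 + q4*a_0 = 0, i.e. 1/192 + (-1/72)*q1 + (1/24)*q2 + (-1/6)*q3 + (4/9)*q4 = 0.
  z^5: a_5 + q1*a_4 + q2*a_3 + q3*a_2 + q4*a_1 = 0, i.e. -1/480 + (1/192)*q1 + (-1/72)*q2 + (1/24)*q3 + (-1/6)*q4 = 0.
  z^6: a_6 + q1*a_5 + q2*a_4 + q3*a_3 + q4*a_2 = 0, i.e. 1/1152 + (-1/480)*q1 + (1/192)*q2 + (-1/72)*q3 + (1/24)*q4 = 0.
Solving this linear system: q1 = 59/102, q2 = 39/680, q3 = -1/680, q4 = 7/16320.
The numerator is Q*f truncated at degree 2: P0 = a_0 = 4/9; P1 = a_1 + q1*a_0 = 83/918; P2 = a_2 + q1*a_1 + q2*a_0 = -179/6120.


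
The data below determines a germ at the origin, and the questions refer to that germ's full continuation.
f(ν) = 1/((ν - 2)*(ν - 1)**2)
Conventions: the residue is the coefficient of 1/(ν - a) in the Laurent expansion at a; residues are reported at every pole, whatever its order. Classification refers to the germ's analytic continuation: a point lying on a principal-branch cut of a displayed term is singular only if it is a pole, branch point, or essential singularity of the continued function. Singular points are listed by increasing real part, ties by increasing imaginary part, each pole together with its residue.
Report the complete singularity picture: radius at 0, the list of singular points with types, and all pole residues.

Radius of convergence at 0: 1.
At 1: a pole of order 2; residue -1.
At 2: a pole of order 1; residue 1.

Denominator factor (ν - 1)^2: pole of order 2 at 1, modulus 1.
Denominator factor (ν - 2): pole of order 1 at 2, modulus 2.
The radius of convergence is the smallest modulus among the singular points: 1.
At the order-2 pole 1 set g(ν) = (ν - (1))^2*f(ν) = 1/(ν - 2).
Order-2 pole: residue = g'(a); g'(1) = -1, so the residue is -1.
At the order-1 pole 2 set g(ν) = (ν - (2))*f(ν) = (ν - 1)**(-2).
Simple pole: residue = g(a) at a = 2, which is 1.
List the singular points by increasing real part (a conjugate pair: the negative imaginary part first).


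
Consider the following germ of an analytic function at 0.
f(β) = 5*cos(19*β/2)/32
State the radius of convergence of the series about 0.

The factor cos(19*β/2) is entire and contributes no finite singular point.
The polynomial part has no poles.
No finite singular points: the Taylor series at 0 converges everywhere.

The radius of convergence is infinite.


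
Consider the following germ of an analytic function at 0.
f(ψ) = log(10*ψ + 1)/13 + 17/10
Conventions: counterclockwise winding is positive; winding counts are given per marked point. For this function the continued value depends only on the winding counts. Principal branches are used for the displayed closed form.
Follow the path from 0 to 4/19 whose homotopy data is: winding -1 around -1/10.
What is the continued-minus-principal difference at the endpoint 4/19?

The rational part is single-valued and drops out of the difference; each branch term changes only by its own monodromy.
(1/13)*log(1 - ψ/(-1/10)): each positive loop around -1/10 adds 2*pi*i to the log, so winding -1 contributes (1/13)*(-1)*2*pi*i = -(2/13)*pi*i.
Summing the contributions at ψ = 4/19 gives -(2/13)*pi*i.

Continued minus principal equals -(2/13)*pi*i.


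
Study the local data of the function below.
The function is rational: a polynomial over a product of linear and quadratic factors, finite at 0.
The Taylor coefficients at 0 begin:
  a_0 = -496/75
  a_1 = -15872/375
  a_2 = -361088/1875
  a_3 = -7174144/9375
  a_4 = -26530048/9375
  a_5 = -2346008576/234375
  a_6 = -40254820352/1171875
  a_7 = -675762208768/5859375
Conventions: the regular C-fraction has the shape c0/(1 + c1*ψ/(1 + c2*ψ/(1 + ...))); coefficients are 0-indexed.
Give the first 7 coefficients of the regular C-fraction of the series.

The regular C-fraction coefficients are [-496/75, -32/5, 37/20, -1049/740, 3640/38813, -33448/95459, 1049/41132].

Taylor coefficients (read off): a_0 = -496/75, a_1 = -15872/375, a_2 = -361088/1875, a_3 = -7174144/9375, a_4 = -26530048/9375, a_5 = -2346008576/234375, a_6 = -40254820352/1171875.
c0 = a_0 = -496/75. Peel one level at a time: if S = 1 + c*ψ/S' with S'(0) = 1, then c is the ψ-coefficient of S and S' = c*ψ/(S - 1).
S_1 = c0/f = 1 + (-32/5)*ψ + (296/25)*ψ^2 + ...; c1 = -32/5.
S_2 = c1*ψ/(S_1 - 1) = 1 + (37/20)*ψ + (1049/400)*ψ^2 + ...; c2 = 37/20.
S_3 = c2*ψ/(S_2 - 1) = 1 + (-1049/740)*ψ + (182/1369)*ψ^2 + ...; c3 = -1049/740.
S_4 = c3*ψ/(S_3 - 1) = 1 + (3640/38813)*ψ + (36160/1100401)*ψ^2 + ...; c4 = 3640/38813.
S_5 = c4*ψ/(S_4 - 1) = 1 + (-33448/95459)*ψ + (74/8281)*ψ^2 + ...; c5 = -33448/95459.
S_6 = c5*ψ/(S_5 - 1) = 1 + (1049/41132)*ψ + ...; c6 = 1049/41132.


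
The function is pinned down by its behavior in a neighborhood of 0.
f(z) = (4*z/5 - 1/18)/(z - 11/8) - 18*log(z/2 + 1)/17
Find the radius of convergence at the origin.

Denominator factor (z - 11/8): pole of order 1 at 11/8, modulus 11/8.
Branch term (-18/17)*log(1 - z/(-2)): its argument vanishes at z = -2, a logarithmic branch point, modulus 2.
The radius of convergence is the smallest modulus among the singular points: 11/8.

The radius of convergence is 11/8.


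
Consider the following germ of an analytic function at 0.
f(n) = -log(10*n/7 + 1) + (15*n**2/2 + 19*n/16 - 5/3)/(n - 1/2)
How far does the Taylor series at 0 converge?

Denominator factor (n - 1/2): pole of order 1 at 1/2, modulus 1/2.
Branch term (-1)*log(1 - n/(-7/10)): its argument vanishes at n = -7/10, a logarithmic branch point, modulus 7/10.
The radius of convergence is the smallest modulus among the singular points: 1/2.

The radius of convergence is 1/2.


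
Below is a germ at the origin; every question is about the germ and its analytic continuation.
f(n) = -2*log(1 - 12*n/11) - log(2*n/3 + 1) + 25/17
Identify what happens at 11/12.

The point is a logarithmic branch point.

The term (-2)*log(1 - n/(11/12)) has argument 1 - 11/12/(11/12) = 0 at 11/12: a logarithmic (infinitely-sheeted) branch point; the remaining terms are analytic or single-valued there.


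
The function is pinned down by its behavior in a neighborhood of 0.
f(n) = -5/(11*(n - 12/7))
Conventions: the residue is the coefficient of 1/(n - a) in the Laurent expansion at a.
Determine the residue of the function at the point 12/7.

At the order-1 pole 12/7 set g(n) = (n - (12/7))*f(n) = -5/11.
Simple pole: residue = g(a) at a = 12/7, which is -5/11.

The residue is -5/11.


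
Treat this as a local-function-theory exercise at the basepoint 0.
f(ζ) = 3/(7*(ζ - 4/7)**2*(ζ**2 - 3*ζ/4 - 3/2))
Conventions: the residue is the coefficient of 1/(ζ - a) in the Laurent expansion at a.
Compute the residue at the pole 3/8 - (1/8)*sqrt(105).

The factor ζ**2 - 3*ζ/4 - 3/2 splits as (ζ - a)(ζ - a') with a = 3/8 - (1/8)*sqrt(105), a' = 3/8 + (1/8)*sqrt(105). At the order-1 pole a set g(ζ) = (ζ - a)*f(ζ) = [3/(7*(ζ - 4/7)**2)] / (ζ - a').
Simple pole: residue = g(a) at a = 3/8 - (1/8)*sqrt(105), which is 1617/49298 - (2633/246490)*sqrt(105).

The residue is 1617/49298 - (2633/246490)*sqrt(105).


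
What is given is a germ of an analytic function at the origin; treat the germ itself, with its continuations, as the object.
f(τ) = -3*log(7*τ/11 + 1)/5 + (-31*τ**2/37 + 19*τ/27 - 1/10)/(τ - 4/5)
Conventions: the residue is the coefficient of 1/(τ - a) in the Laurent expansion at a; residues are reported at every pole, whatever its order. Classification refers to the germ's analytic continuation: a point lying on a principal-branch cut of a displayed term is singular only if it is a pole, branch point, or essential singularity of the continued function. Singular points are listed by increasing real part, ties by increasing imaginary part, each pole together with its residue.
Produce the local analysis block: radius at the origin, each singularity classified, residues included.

Denominator factor (τ - 4/5): pole of order 1 at 4/5, modulus 4/5.
Branch term (-3/5)*log(1 - τ/(-11/7)): its argument vanishes at τ = -11/7, a logarithmic branch point, modulus 11/7.
The radius of convergence is the smallest modulus among the singular points: 4/5.
The branch term is analytic at 4/5 and contributes nothing to the residue; only the rational part matters.
At the order-1 pole 4/5 set g(τ) = (τ - (4/5))*(rational part) = -31*τ**2/37 + 19*τ/27 - 1/10.
Simple pole: residue = g(a) at a = 4/5, which is -3659/49950.
List the singular points by increasing real part (a conjugate pair: the negative imaginary part first).

Radius of convergence at 0: 4/5.
At -11/7: a logarithmic branch point.
At 4/5: a pole of order 1; residue -3659/49950.


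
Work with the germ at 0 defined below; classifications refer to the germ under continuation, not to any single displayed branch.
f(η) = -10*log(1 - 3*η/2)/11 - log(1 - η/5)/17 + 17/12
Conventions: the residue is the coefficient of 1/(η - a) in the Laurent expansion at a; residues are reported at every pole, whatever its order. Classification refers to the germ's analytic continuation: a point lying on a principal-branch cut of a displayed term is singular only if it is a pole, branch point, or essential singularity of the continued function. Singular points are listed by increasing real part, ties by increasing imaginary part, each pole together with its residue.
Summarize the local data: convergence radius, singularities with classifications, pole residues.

Radius of convergence at 0: 2/3.
At 2/3: a logarithmic branch point.
At 5: a logarithmic branch point.

Branch term (-10/11)*log(1 - η/(2/3)): its argument vanishes at η = 2/3, a logarithmic branch point, modulus 2/3.
Branch term (-1/17)*log(1 - η/(5)): its argument vanishes at η = 5, a logarithmic branch point, modulus 5.
The radius of convergence is the smallest modulus among the singular points: 2/3.
List the singular points by increasing real part (a conjugate pair: the negative imaginary part first).


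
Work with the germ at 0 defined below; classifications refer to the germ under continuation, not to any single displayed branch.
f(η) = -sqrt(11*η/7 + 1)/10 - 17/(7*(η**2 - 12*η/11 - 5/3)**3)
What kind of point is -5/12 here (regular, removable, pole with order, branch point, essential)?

Denominator factors: η**2 - 12*η/11 - 5/3 = -1645/1584 at η = -5/12 — none vanishes.
Branch term sqrt(1 - η/(-7/11)): argument at -5/12 is 29/84, nonzero, so -5/12 is not its branch point (a point on a principal cut is still regular for the continued germ).
So the germ continues analytically to -5/12.

The point is a regular point.


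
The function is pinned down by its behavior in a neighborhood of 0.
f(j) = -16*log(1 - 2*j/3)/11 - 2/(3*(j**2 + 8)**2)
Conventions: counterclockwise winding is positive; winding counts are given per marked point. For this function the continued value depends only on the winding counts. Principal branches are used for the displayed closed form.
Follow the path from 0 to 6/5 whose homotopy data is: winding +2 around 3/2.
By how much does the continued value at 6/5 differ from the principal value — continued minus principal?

Continued minus principal equals -(64/11)*pi*i.

The rational part is single-valued and drops out of the difference; each branch term changes only by its own monodromy.
(-16/11)*log(1 - j/(3/2)): each positive loop around 3/2 adds 2*pi*i to the log, so winding +2 contributes (-16/11)*(2)*2*pi*i = -(64/11)*pi*i.
Summing the contributions at j = 6/5 gives -(64/11)*pi*i.


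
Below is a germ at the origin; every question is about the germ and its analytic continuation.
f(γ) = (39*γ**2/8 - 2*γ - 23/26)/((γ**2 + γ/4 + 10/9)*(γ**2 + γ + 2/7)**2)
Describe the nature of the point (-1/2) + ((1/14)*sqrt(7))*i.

The denominator factor γ**2 + γ + 2/7 vanishes at (-1/2) + ((1/14)*sqrt(7))*i and appears to the power 2; the numerator there equals (1689/1456) - ((55/112)*sqrt(7))*i, nonzero, and no other factor vanishes.
Hence a pole whose order is the multiplicity, 2.

The point is a pole of order 2.


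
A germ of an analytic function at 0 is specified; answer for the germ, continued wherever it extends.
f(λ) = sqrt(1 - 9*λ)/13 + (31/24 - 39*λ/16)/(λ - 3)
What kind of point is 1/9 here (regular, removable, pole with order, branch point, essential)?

The point is an algebraic (square-root) branch point.

The term (1/13)*sqrt(1 - λ/(1/9)) has argument 1 - 1/9/(1/9) = 0 at 1/9: a square-root (algebraic, two-sheeted) branch point; the remaining terms are analytic or single-valued there.


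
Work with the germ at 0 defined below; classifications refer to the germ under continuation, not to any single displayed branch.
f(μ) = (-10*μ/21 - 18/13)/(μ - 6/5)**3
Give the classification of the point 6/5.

The point is a pole of order 3.

The denominator factor μ - 6/5 vanishes at 6/5 and appears to the power 3; the numerator there equals -178/91, nonzero, and no other factor vanishes.
Hence a pole whose order is the multiplicity, 3.


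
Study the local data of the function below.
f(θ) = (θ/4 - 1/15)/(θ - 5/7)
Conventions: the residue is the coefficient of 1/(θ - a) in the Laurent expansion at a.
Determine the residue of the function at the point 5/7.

At the order-1 pole 5/7 set g(θ) = (θ - (5/7))*f(θ) = θ/4 - 1/15.
Simple pole: residue = g(a) at a = 5/7, which is 47/420.

The residue is 47/420.


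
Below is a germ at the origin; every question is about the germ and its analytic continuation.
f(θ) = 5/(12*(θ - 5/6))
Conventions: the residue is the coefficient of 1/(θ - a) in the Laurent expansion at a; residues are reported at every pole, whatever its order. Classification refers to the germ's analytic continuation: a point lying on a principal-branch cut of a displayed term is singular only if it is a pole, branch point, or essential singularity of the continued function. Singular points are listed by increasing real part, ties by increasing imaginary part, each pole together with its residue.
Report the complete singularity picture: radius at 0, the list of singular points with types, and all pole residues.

Radius of convergence at 0: 5/6.
At 5/6: a pole of order 1; residue 5/12.

Denominator factor (θ - 5/6): pole of order 1 at 5/6, modulus 5/6.
The radius of convergence is the smallest modulus among the singular points: 5/6.
At the order-1 pole 5/6 set g(θ) = (θ - (5/6))*f(θ) = 5/12.
Simple pole: residue = g(a) at a = 5/6, which is 5/12.


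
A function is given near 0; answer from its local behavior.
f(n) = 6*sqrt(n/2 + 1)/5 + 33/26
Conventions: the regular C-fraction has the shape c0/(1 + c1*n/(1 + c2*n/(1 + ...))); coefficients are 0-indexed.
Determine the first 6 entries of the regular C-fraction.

The regular C-fraction coefficients are [321/130, -13/107, 211/856, 107/1688, 315/1688, 211/2520].

Taylor coefficients (expand at 0): a_0 = 321/130, a_1 = 3/10, a_2 = -3/80, a_3 = 3/320, a_4 = -3/1024, a_5 = 21/20480.
c0 = a_0 = 321/130. Peel one level at a time: if S = 1 + c*n/S' with S'(0) = 1, then c is the n-coefficient of S and S' = c*n/(S - 1).
S_1 = c0/f = 1 + (-13/107)*n + (2743/91592)*n^2 + ...; c1 = -13/107.
S_2 = c1*n/(S_1 - 1) = 1 + (211/856)*n + (-1/64)*n^2 + ...; c2 = 211/856.
S_3 = c2*n/(S_2 - 1) = 1 + (107/1688)*n + (-33705/2849344)*n^2 + ...; c3 = 107/1688.
S_4 = c3*n/(S_3 - 1) = 1 + (315/1688)*n + (-1/64)*n^2 + ...; c4 = 315/1688.
S_5 = c4*n/(S_4 - 1) = 1 + (211/2520)*n + ...; c5 = 211/2520.


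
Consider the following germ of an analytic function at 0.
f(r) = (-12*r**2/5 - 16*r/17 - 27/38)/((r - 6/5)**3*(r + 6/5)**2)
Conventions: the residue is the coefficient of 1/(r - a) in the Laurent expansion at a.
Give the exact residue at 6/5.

At the order-3 pole 6/5 set g(r) = (r - (6/5))^3*f(r) = (-12*r**2/5 - 16*r/17 - 27/38)/(r + 6/5)**2.
Order-3 pole: residue = g''(a)/2; g''(6/5) = 330245/2232576, so the residue is 330245/4465152.

The residue is 330245/4465152.


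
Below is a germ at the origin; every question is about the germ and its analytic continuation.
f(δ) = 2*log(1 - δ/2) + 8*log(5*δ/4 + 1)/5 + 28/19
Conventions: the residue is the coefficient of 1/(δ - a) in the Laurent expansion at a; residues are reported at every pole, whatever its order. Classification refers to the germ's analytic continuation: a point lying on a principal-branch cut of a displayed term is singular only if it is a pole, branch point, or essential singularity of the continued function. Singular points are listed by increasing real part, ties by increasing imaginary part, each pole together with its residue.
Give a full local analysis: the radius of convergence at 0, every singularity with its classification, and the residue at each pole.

Radius of convergence at 0: 4/5.
At -4/5: a logarithmic branch point.
At 2: a logarithmic branch point.

Branch term (2)*log(1 - δ/(2)): its argument vanishes at δ = 2, a logarithmic branch point, modulus 2.
Branch term (8/5)*log(1 - δ/(-4/5)): its argument vanishes at δ = -4/5, a logarithmic branch point, modulus 4/5.
The radius of convergence is the smallest modulus among the singular points: 4/5.
List the singular points by increasing real part (a conjugate pair: the negative imaginary part first).


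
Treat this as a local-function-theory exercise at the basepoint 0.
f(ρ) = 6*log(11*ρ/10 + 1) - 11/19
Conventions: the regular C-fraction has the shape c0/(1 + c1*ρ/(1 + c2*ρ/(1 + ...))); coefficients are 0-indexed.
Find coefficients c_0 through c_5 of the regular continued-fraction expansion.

Taylor coefficients (expand at 0): a_0 = -11/19, a_1 = 33/5, a_2 = -363/100, a_3 = 1331/500, a_4 = -43923/20000, a_5 = 483153/250000.
c0 = a_0 = -11/19. Peel one level at a time: if S = 1 + c*ρ/S' with S'(0) = 1, then c is the ρ-coefficient of S and S' = c*ρ/(S - 1).
S_1 = c0/f = 1 + (57/5)*ρ + (12369/100)*ρ^2 + ...; c1 = 57/5.
S_2 = c1*ρ/(S_1 - 1) = 1 + (-217/20)*ρ + (-121/1200)*ρ^2 + ...; c2 = -217/20.
S_3 = c2*ρ/(S_2 - 1) = 1 + (-121/13020)*ρ + (440561/84760200)*ρ^2 + ...; c3 = -121/13020.
S_4 = c3*ρ/(S_3 - 1) = 1 + (3641/6510)*ρ + (-121/1500)*ρ^2 + ...; c4 = 3641/6510.
S_5 = c4*ρ/(S_4 - 1) = 1 + (2387/16550)*ρ + ...; c5 = 2387/16550.

The regular C-fraction coefficients are [-11/19, 57/5, -217/20, -121/13020, 3641/6510, 2387/16550].


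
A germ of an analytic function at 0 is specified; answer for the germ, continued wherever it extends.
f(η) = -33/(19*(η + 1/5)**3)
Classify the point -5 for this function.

Denominator factors: η + 1/5 = -24/5 at η = -5 — none vanishes.
So the germ continues analytically to -5.

The point is a regular point.


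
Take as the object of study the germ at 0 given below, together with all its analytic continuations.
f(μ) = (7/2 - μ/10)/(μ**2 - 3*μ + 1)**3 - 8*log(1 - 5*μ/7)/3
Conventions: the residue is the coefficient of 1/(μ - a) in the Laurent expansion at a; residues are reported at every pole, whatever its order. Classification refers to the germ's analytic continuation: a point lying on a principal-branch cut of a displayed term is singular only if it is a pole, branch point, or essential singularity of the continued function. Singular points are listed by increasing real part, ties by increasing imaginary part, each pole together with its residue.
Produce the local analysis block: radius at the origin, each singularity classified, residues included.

Radius of convergence at 0: 3/2 - (1/2)*sqrt(5).
At 3/2 - (1/2)*sqrt(5): a pole of order 3; residue -(201/1250)*sqrt(5).
At 7/5: a logarithmic branch point.
At 3/2 + (1/2)*sqrt(5): a pole of order 3; residue (201/1250)*sqrt(5).

Denominator factor (μ**2 - 3*μ + 1)^3: discriminant 5, real irrational roots 3/2 + (1/2)*sqrt(5) and 3/2 - (1/2)*sqrt(5); poles of order 3, moduli 3/2 + (1/2)*sqrt(5) and 3/2 - (1/2)*sqrt(5).
Branch term (-8/3)*log(1 - μ/(7/5)): its argument vanishes at μ = 7/5, a logarithmic branch point, modulus 7/5.
The radius of convergence is the smallest modulus among the singular points: 3/2 - (1/2)*sqrt(5).
The branch term is analytic at 3/2 - (1/2)*sqrt(5) and contributes nothing to the residue; only the rational part matters.
The factor μ**2 - 3*μ + 1 splits as (μ - a)(μ - a') with a = 3/2 - (1/2)*sqrt(5), a' = 3/2 + (1/2)*sqrt(5). At the order-3 pole a set g(μ) = (μ - a)^3*(rational part) = [7/2 - μ/10] / (μ - a')^3.
Order-3 pole: residue = g''(a)/2; g''(3/2 - (1/2)*sqrt(5)) = -(201/625)*sqrt(5), so the residue is -(201/1250)*sqrt(5).
The branch term is analytic at 3/2 + (1/2)*sqrt(5) and contributes nothing to the residue; only the rational part matters.
The factor μ**2 - 3*μ + 1 splits as (μ - a)(μ - a') with a = 3/2 + (1/2)*sqrt(5), a' = 3/2 - (1/2)*sqrt(5). At the order-3 pole a set g(μ) = (μ - a)^3*(rational part) = [7/2 - μ/10] / (μ - a')^3.
Order-3 pole: residue = g''(a)/2; g''(3/2 + (1/2)*sqrt(5)) = (201/625)*sqrt(5), so the residue is (201/1250)*sqrt(5).
List the singular points by increasing real part (a conjugate pair: the negative imaginary part first).
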